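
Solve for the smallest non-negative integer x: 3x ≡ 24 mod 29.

8

The inverse of 3 mod 29 is 10 (since 3·10 = 30 ≡ 1).
Multiplying both sides by 10: x ≡ 10·24 = 240 ≡ 8 (mod 29).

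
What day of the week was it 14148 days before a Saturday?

14148 mod 7 = 1 (since 2021·7 = 14147).
Saturday − 1 day → Friday.

Friday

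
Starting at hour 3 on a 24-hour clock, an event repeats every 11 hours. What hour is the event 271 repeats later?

8

271·11 = 2981.
2981 = 124·24 + 5, so 2981 mod 24 = 5.
(3 + 5) mod 24 = 8.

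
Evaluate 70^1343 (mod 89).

23

Square-and-reduce mod 89: 70^1≡70, 70^2≡5, 70^4≡25, 70^8≡2, 70^16≡4, 70^32≡16, 70^64≡78, 70^128≡32, 70^256≡45, 70^512≡67, 70^1024≡39.
1343 = 1 + 2 + 4 + 8 + 16 + 32 + 256 + 1024, so 70^1343 ≡ 70·5·25·2·4·16·45·39 ≡ 23 (mod 89).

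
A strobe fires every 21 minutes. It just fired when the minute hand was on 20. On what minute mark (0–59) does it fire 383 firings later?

23

383·21 = 8043.
8043 mod 60 = 3 (since 134·60 = 8040).
(20 + 3) mod 60 = 23.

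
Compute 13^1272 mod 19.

7

By repeated squaring mod 19: 13^1≡13, 13^2≡17, 13^4≡4, 13^8≡16, 13^16≡9, 13^32≡5, 13^64≡6, 13^128≡17, 13^256≡4, 13^512≡16, 13^1024≡9.
Since 1272 = 8 + 16 + 32 + 64 + 128 + 1024 in binary, 13^1272 ≡ 16·9·5·6·17·9 ≡ 7 (mod 19).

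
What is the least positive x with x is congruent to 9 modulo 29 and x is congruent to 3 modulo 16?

Since 16·20 ≡ 1 (mod 29), take x = 3 + 16·((9−3)·20 mod 29) = 3 + 16·4 = 67.
Check: 67 mod 29 = 9, 67 mod 16 = 3.

67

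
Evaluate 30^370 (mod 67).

By repeated squaring mod 67: 30^1≡30, 30^2≡29, 30^4≡37, 30^8≡29, 30^16≡37, 30^32≡29, 30^64≡37, 30^128≡29, 30^256≡37.
Since 370 = 2 + 16 + 32 + 64 + 256 in binary, 30^370 ≡ 29·37·29·37·37 ≡ 37 (mod 67).

37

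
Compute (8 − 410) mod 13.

410 = 31·13 + 7, so 410 mod 13 = 7.
(8 − 7) mod 13 = 1.

1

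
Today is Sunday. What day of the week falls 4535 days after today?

4535 mod 7 = 6 (since 647·7 = 4529).
Sunday + 6 days → Saturday.

Saturday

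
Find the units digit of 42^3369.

2

The units digit of 42^n cycles with period 4: 2, 4, 8, 6, …
3369 mod 4 = 1, so the last digit matches 2^1 = 2.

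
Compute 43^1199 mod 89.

Square-and-reduce mod 89: 43^1≡43, 43^2≡69, 43^4≡44, 43^8≡67, 43^16≡39, 43^32≡8, 43^64≡64, 43^128≡2, 43^256≡4, 43^512≡16, 43^1024≡78.
Since 1199 = 1 + 2 + 4 + 8 + 32 + 128 + 1024 in binary, 43^1199 ≡ 43·69·44·67·8·2·78 ≡ 37 (mod 89).

37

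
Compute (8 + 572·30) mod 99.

41

572·30 = 17160.
17160 mod 99 = 33 (since 173·99 = 17127).
(8 + 33) mod 99 = 41.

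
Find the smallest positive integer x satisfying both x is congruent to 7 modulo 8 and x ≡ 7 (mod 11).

7

x ≡ 7 (mod 8) gives x ∈ {7}.
The first of these with x mod 11 = 7 is 7.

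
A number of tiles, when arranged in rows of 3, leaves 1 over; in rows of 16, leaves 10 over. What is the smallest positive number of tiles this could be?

10

x ≡ 1 (mod 3) gives x ∈ {1, 4, 7, 10}.
The first of these with x mod 16 = 10 is 10.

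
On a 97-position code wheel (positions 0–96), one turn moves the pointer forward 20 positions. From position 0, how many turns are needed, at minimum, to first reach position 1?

34

20·34 = 680 = 7·97 + 1, so 20⁻¹ ≡ 34 (mod 97).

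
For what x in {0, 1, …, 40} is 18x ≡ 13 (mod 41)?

3

18⁻¹ ≡ 16 (mod 41) because 18·16 = 288 = 7·41 + 1.
Multiplying both sides by 16: x ≡ 16·13 = 208 ≡ 3 (mod 41).
Check: 18·3 = 54 = 1·41 + 13.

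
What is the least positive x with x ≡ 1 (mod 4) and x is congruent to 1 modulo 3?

1

x ≡ 1 (mod 3) gives x ∈ {1}.
The first of these with x mod 4 = 1 is 1.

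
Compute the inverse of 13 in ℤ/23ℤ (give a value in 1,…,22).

16

13·16 = 208 = 9·23 + 1, so 13⁻¹ ≡ 16 (mod 23).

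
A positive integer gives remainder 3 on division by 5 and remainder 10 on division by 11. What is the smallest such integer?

x ≡ 3 (mod 5) gives x ∈ {3, 8, 13, 18, 23, 28, 33, 38, …}.
The first of these with x mod 11 = 10 is 43.

43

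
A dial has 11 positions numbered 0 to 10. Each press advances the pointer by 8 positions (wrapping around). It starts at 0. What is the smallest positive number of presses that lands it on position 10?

4

8⁻¹ ≡ 7 (mod 11) because 8·7 = 56 = 5·11 + 1.
Multiplying both sides by 7: x ≡ 7·10 = 70 ≡ 4 (mod 11).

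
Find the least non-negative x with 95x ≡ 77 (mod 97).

The inverse of 95 mod 97 is 48 (since 95·48 = 4560 ≡ 1).
Multiplying both sides by 48: x ≡ 48·77 = 3696 ≡ 10 (mod 97).
Check: 95·10 = 950 = 9·97 + 77.

10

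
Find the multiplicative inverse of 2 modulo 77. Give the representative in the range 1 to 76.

39

2·39 = 78 = 1·77 + 1, so 2⁻¹ ≡ 39 (mod 77).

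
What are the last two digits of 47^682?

Square-and-reduce mod 100: 47^1≡47, 47^2≡9, 47^4≡81, 47^8≡61, 47^16≡21, 47^32≡41, 47^64≡81, 47^128≡61, 47^256≡21, 47^512≡41.
682 = 2 + 8 + 32 + 128 + 512, so 47^682 ≡ 9·61·41·61·41 ≡ 9 (mod 100).

09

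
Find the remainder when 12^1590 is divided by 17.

2

Square-and-reduce mod 17: 12^1≡12, 12^2≡8, 12^4≡13, 12^8≡16, 12^16≡1, 12^32≡1, 12^64≡1, 12^128≡1, 12^256≡1, 12^512≡1, 12^1024≡1.
Since 1590 = 2 + 4 + 16 + 32 + 512 + 1024 in binary, 12^1590 ≡ 8·13·1·1·1·1 ≡ 2 (mod 17).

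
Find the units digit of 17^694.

The units digit of 17^n cycles with period 4: 7, 9, 3, 1, …
694 mod 4 = 2, so the last digit matches 7^2 = 9.

9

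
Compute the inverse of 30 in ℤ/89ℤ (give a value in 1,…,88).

89 = 2·30 + 29
30 = 1·29 + 1
29 = 29·1 + 0
Back-substituting gives 30·3 ≡ 1 (mod 89).

3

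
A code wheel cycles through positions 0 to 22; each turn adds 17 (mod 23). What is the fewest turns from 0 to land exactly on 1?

17·19 = 323 = 14·23 + 1, so 17⁻¹ ≡ 19 (mod 23).

19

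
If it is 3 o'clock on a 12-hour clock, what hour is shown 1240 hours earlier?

11

Dividing 1240 by 12 gives quotient 103 and remainder 4.
3 − 4 → 11 on a 12-hour dial.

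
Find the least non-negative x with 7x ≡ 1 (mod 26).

The inverse of 7 mod 26 is 15 (since 7·15 = 105 ≡ 1).
So x ≡ 15·1 = 15 ≡ 15 (mod 26).

15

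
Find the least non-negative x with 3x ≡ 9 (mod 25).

The inverse of 3 mod 25 is 17 (since 3·17 = 51 ≡ 1).
So x ≡ 17·9 = 153 ≡ 3 (mod 25).
Check: 3·3 = 9 = 0·25 + 9.

3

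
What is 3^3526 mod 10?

9

Last digits of 3^n: 3, 9, 7, 1 (period 4).
3526 leaves remainder 2 on division by 4, so 3^3526 ends in 9.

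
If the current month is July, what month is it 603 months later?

October

Dividing 603 by 12 gives quotient 50 and remainder 3.
July + 3 months → October.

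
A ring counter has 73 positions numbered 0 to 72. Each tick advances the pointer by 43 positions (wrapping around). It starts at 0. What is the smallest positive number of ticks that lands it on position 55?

59

The inverse of 43 mod 73 is 17 (since 43·17 = 731 ≡ 1).
Multiplying both sides by 17: x ≡ 17·55 = 935 ≡ 59 (mod 73).
Check: 43·59 = 2537 = 34·73 + 55.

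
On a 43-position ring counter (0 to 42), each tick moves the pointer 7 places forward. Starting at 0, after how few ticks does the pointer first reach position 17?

7⁻¹ ≡ 37 (mod 43) because 7·37 = 259 = 6·43 + 1.
Multiplying both sides by 37: x ≡ 37·17 = 629 ≡ 27 (mod 43).
Check: 7·27 = 189 = 4·43 + 17.

27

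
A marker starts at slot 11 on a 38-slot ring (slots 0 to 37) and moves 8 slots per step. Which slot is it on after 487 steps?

31

487·8 = 3896.
3896 mod 38 = 20 (since 102·38 = 3876).
(11 + 20) mod 38 = 31.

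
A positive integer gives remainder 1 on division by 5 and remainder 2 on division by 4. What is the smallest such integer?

6

Since 4·4 ≡ 1 (mod 5), take x = 2 + 4·((1−2)·4 mod 5) = 2 + 4·1 = 6.
Check: 6 mod 5 = 1, 6 mod 4 = 2.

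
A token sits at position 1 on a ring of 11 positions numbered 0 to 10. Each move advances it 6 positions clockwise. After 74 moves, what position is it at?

5

74·6 = 444.
444 mod 11 = 4 (since 40·11 = 440).
(1 + 4) mod 11 = 5.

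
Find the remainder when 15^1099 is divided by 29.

17

Successive squares of 15 mod 29: 15^1≡15, 15^2≡22, 15^4≡20, 15^8≡23, 15^16≡7, 15^32≡20, 15^64≡23, 15^128≡7, 15^256≡20, 15^512≡23, 15^1024≡7.
1099 = 1 + 2 + 8 + 64 + 1024, so 15^1099 ≡ 15·22·23·23·7 ≡ 17 (mod 29).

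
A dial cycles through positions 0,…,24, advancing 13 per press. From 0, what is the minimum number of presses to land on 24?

23

13⁻¹ ≡ 2 (mod 25) because 13·2 = 26 = 1·25 + 1.
Multiplying both sides by 2: x ≡ 2·24 = 48 ≡ 23 (mod 25).
Check: 13·23 = 299 = 11·25 + 24.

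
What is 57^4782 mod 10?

The units digit of 57^n cycles with period 4: 7, 9, 3, 1, …
4782 mod 4 = 2, so the last digit matches 7^2 = 9.

9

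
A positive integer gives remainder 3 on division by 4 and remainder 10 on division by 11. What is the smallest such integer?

x ≡ 3 (mod 4) gives x ∈ {3, 7, 11, 15, 19, 23, 27, 31, …}.
The first of these with x mod 11 = 10 is 43.

43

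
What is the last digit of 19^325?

9

Powers of 9 mod 10 repeat with period 2: 9, 1.
325 mod 2 = 1, so the last digit matches 9^1 = 9.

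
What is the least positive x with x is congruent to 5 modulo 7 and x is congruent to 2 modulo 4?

26

x ≡ 2 (mod 4) gives x ∈ {2, 6, 10, 14, 18, 22, 26}.
The first of these with x mod 7 = 5 is 26.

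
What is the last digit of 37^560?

Last digits of 7^n: 7, 9, 3, 1 (period 4).
560 mod 4 = 0, so the last digit matches 7^4 = 1.

1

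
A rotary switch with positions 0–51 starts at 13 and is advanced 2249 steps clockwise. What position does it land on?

26

2249 mod 52 = 13 (since 43·52 = 2236).
(13 + 13) mod 52 = 26.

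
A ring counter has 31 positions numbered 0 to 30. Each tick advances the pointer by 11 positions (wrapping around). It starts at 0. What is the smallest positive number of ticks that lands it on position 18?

11⁻¹ ≡ 17 (mod 31) because 11·17 = 187 = 6·31 + 1.
Multiplying both sides by 17: x ≡ 17·18 = 306 ≡ 27 (mod 31).

27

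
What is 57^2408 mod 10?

1

Last digits of 7^n: 7, 9, 3, 1 (period 4).
2408 leaves remainder 0 on division by 4, so 57^2408 ends in 1.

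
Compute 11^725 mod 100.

By repeated squaring mod 100: 11^1≡11, 11^2≡21, 11^4≡41, 11^8≡81, 11^16≡61, 11^32≡21, 11^64≡41, 11^128≡81, 11^256≡61, 11^512≡21.
725 = 1 + 4 + 16 + 64 + 128 + 512, so 11^725 ≡ 11·41·61·41·81·21 ≡ 51 (mod 100).

51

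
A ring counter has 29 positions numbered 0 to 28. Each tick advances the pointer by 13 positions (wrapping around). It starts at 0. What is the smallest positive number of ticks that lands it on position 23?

4

The inverse of 13 mod 29 is 9 (since 13·9 = 117 ≡ 1).
Multiplying both sides by 9: x ≡ 9·23 = 207 ≡ 4 (mod 29).
Check: 13·4 = 52 = 1·29 + 23.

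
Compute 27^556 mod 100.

Successive squares of 27 mod 100: 27^1≡27, 27^2≡29, 27^4≡41, 27^8≡81, 27^16≡61, 27^32≡21, 27^64≡41, 27^128≡81, 27^256≡61, 27^512≡21.
Since 556 = 4 + 8 + 32 + 512 in binary, 27^556 ≡ 41·81·21·21 ≡ 61 (mod 100).

61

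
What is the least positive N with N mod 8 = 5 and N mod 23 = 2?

x ≡ 5 (mod 8) gives x ∈ {5, 13, 21, 29, 37, 45, 53, 61, …}.
The first of these with x mod 23 = 2 is 117.

117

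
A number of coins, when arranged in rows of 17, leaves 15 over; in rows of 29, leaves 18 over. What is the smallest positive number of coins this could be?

Since 29·10 ≡ 1 (mod 17), take x = 18 + 29·((15−18)·10 mod 17) = 18 + 29·4 = 134.
Check: 134 mod 17 = 15, 134 mod 29 = 18.

134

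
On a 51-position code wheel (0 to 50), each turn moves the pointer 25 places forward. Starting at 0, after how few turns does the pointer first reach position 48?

6

25⁻¹ ≡ 49 (mod 51) because 25·49 = 1225 = 24·51 + 1.
Multiplying both sides by 49: x ≡ 49·48 = 2352 ≡ 6 (mod 51).
Check: 25·6 = 150 = 2·51 + 48.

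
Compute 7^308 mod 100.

1

By repeated squaring mod 100: 7^1≡7, 7^2≡49, 7^4≡1, 7^8≡1, 7^16≡1, 7^32≡1, 7^64≡1, 7^128≡1, 7^256≡1.
Since 308 = 4 + 16 + 32 + 256 in binary, 7^308 ≡ 1·1·1·1 ≡ 1 (mod 100).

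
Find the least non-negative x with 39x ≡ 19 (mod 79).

41

The inverse of 39 mod 79 is 77 (since 39·77 = 3003 ≡ 1).
Multiplying both sides by 77: x ≡ 77·19 = 1463 ≡ 41 (mod 79).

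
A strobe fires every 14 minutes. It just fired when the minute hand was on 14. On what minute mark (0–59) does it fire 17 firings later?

17·14 = 238.
238 = 3·60 + 58, so 238 mod 60 = 58.
(14 + 58) mod 60 = 12.

12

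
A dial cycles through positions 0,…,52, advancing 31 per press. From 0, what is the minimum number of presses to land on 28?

31⁻¹ ≡ 12 (mod 53) because 31·12 = 372 = 7·53 + 1.
Multiplying both sides by 12: x ≡ 12·28 = 336 ≡ 18 (mod 53).
Check: 31·18 = 558 = 10·53 + 28.

18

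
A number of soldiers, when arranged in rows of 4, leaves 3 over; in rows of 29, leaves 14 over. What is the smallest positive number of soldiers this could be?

x ≡ 3 (mod 4) gives x ∈ {3, 7, 11, 15, 19, 23, 27, 31, …}.
The first of these with x mod 29 = 14 is 43.

43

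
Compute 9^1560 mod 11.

Square-and-reduce mod 11: 9^1≡9, 9^2≡4, 9^4≡5, 9^8≡3, 9^16≡9, 9^32≡4, 9^64≡5, 9^128≡3, 9^256≡9, 9^512≡4, 9^1024≡5.
Since 1560 = 8 + 16 + 512 + 1024 in binary, 9^1560 ≡ 3·9·4·5 ≡ 1 (mod 11).

1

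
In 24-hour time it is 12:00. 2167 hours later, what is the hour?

Dividing 2167 by 24 gives quotient 90 and remainder 7.
(12 + 7) mod 24 = 19.

19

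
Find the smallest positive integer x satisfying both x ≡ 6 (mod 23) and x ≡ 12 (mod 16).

236

Since 16·13 ≡ 1 (mod 23), take x = 12 + 16·((6−12)·13 mod 23) = 12 + 16·14 = 236.
Check: 236 mod 23 = 6, 236 mod 16 = 12.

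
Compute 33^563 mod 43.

Square-and-reduce mod 43: 33^1≡33, 33^2≡14, 33^4≡24, 33^8≡17, 33^16≡31, 33^32≡15, 33^64≡10, 33^128≡14, 33^256≡24, 33^512≡17.
Since 563 = 1 + 2 + 16 + 32 + 512 in binary, 33^563 ≡ 33·14·31·15·17 ≡ 34 (mod 43).

34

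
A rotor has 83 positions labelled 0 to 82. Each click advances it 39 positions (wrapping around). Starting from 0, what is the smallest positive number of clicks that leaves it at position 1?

83 = 2·39 + 5
39 = 7·5 + 4
5 = 1·4 + 1
4 = 4·1 + 0
Back-substituting gives 39·66 ≡ 1 (mod 83).

66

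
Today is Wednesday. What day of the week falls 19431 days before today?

Dividing 19431 by 7 gives quotient 2775 and remainder 6.
Wednesday − 6 days → Thursday.

Thursday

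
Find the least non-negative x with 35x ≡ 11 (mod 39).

7

The inverse of 35 mod 39 is 29 (since 35·29 = 1015 ≡ 1).
So x ≡ 29·11 = 319 ≡ 7 (mod 39).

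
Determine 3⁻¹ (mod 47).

16

47 = 15·3 + 2
3 = 1·2 + 1
2 = 2·1 + 0
Back-substituting gives 3·16 ≡ 1 (mod 47).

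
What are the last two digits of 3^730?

Successive squares of 3 mod 100: 3^1≡3, 3^2≡9, 3^4≡81, 3^8≡61, 3^16≡21, 3^32≡41, 3^64≡81, 3^128≡61, 3^256≡21, 3^512≡41.
Since 730 = 2 + 8 + 16 + 64 + 128 + 512 in binary, 3^730 ≡ 9·61·21·81·61·41 ≡ 49 (mod 100).

49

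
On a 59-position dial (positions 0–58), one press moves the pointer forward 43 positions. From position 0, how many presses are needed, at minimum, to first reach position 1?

43·11 = 473 = 8·59 + 1, so 43⁻¹ ≡ 11 (mod 59).

11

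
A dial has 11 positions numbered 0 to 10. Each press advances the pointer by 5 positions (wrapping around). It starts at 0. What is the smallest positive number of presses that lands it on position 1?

5⁻¹ ≡ 9 (mod 11) because 5·9 = 45 = 4·11 + 1.
Multiplying both sides by 9: x ≡ 9·1 = 9 ≡ 9 (mod 11).
Check: 5·9 = 45 = 4·11 + 1.

9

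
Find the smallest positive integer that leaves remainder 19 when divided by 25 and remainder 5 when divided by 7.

19

Since 7·18 ≡ 1 (mod 25), take x = 5 + 7·((19−5)·18 mod 25) = 5 + 7·2 = 19.
Check: 19 mod 25 = 19, 19 mod 7 = 5.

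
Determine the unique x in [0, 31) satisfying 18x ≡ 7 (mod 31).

9

18⁻¹ ≡ 19 (mod 31) because 18·19 = 342 = 11·31 + 1.
So x ≡ 19·7 = 133 ≡ 9 (mod 31).
Check: 18·9 = 162 = 5·31 + 7.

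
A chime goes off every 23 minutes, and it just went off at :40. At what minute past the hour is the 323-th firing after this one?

29

323·23 = 7429.
7429 = 123·60 + 49, so 7429 mod 60 = 49.
(40 + 49) mod 60 = 29.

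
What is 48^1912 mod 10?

6

The units digit of 48^n cycles with period 4: 8, 4, 2, 6, …
1912 leaves remainder 0 on division by 4, so 48^1912 ends in 6.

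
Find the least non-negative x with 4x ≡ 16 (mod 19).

4⁻¹ ≡ 5 (mod 19) because 4·5 = 20 = 1·19 + 1.
So x ≡ 5·16 = 80 ≡ 4 (mod 19).
Check: 4·4 = 16 = 0·19 + 16.

4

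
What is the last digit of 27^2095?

3

Powers of 7 mod 10 repeat with period 4: 7, 9, 3, 1.
2095 leaves remainder 3 on division by 4, so 27^2095 ends in 3.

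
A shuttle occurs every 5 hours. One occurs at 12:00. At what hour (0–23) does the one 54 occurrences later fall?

18

54·5 = 270.
270 mod 24 = 6 (since 11·24 = 264).
(12 + 6) mod 24 = 18.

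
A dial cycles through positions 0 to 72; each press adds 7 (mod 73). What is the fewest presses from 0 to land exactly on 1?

7·21 = 147 = 2·73 + 1, so 7⁻¹ ≡ 21 (mod 73).

21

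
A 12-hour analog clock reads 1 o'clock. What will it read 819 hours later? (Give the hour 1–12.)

819 mod 12 = 3 (since 68·12 = 816).
1 + 3 → 4 on a 12-hour dial.

4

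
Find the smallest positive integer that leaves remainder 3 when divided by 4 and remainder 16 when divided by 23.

39

Since 23·3 ≡ 1 (mod 4), take x = 16 + 23·((3−16)·3 mod 4) = 16 + 23·1 = 39.
Check: 39 mod 4 = 3, 39 mod 23 = 16.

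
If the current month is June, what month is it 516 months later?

516 = 43·12 + 0, so 516 mod 12 = 0.
June + 0 months → June.

June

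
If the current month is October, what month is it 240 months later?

October

240 = 20·12 + 0, so 240 mod 12 = 0.
October + 0 months → October.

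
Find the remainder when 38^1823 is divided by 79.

Square-and-reduce mod 79: 38^1≡38, 38^2≡22, 38^4≡10, 38^8≡21, 38^16≡46, 38^32≡62, 38^64≡52, 38^128≡18, 38^256≡8, 38^512≡64, 38^1024≡67.
1823 = 1 + 2 + 4 + 8 + 16 + 256 + 512 + 1024, so 38^1823 ≡ 38·22·10·21·46·8·64·67 ≡ 46 (mod 79).

46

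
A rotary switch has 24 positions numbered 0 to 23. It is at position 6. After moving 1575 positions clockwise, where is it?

21

Dividing 1575 by 24 gives quotient 65 and remainder 15.
(6 + 15) mod 24 = 21.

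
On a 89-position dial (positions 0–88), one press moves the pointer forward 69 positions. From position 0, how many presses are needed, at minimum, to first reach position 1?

89 = 1·69 + 20
69 = 3·20 + 9
20 = 2·9 + 2
9 = 4·2 + 1
2 = 2·1 + 0
Back-substituting gives 69·40 ≡ 1 (mod 89).

40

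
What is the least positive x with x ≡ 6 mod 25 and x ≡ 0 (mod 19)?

456

Since 19·4 ≡ 1 (mod 25), take x = 0 + 19·((6−0)·4 mod 25) = 0 + 19·24 = 456.
Check: 456 mod 25 = 6, 456 mod 19 = 0.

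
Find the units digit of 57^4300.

1

The units digit of 57^n cycles with period 4: 7, 9, 3, 1, …
4300 mod 4 = 0, so the last digit matches 7^4 = 1.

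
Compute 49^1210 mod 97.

By repeated squaring mod 97: 49^1≡49, 49^2≡73, 49^4≡91, 49^8≡36, 49^16≡35, 49^32≡61, 49^64≡35, 49^128≡61, 49^256≡35, 49^512≡61, 49^1024≡35.
1210 = 2 + 8 + 16 + 32 + 128 + 1024, so 49^1210 ≡ 73·36·35·61·61·35 ≡ 9 (mod 97).

9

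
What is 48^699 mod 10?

Powers of 8 mod 10 repeat with period 4: 8, 4, 2, 6.
699 leaves remainder 3 on division by 4, so 48^699 ends in 2.

2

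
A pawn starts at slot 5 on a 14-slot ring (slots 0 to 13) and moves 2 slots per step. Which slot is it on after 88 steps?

13

88·2 = 176.
176 − 12·14 = 8, so 176 ≡ 8 (mod 14).
(5 + 8) mod 14 = 13.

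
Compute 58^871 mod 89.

By repeated squaring mod 89: 58^1≡58, 58^2≡71, 58^4≡57, 58^8≡45, 58^16≡67, 58^32≡39, 58^64≡8, 58^128≡64, 58^256≡2, 58^512≡4.
871 = 1 + 2 + 4 + 32 + 64 + 256 + 512, so 58^871 ≡ 58·71·57·39·8·2·4 ≡ 43 (mod 89).

43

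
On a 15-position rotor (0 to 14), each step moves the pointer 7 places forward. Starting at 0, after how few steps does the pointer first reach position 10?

10

7⁻¹ ≡ 13 (mod 15) because 7·13 = 91 = 6·15 + 1.
Multiplying both sides by 13: x ≡ 13·10 = 130 ≡ 10 (mod 15).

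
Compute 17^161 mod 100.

Square-and-reduce mod 100: 17^1≡17, 17^2≡89, 17^4≡21, 17^8≡41, 17^16≡81, 17^32≡61, 17^64≡21, 17^128≡41.
161 = 1 + 32 + 128, so 17^161 ≡ 17·61·41 ≡ 17 (mod 100).

17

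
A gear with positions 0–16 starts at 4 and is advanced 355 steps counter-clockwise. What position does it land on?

6

355 = 20·17 + 15, so 355 mod 17 = 15.
(4 − 15) mod 17 = 6.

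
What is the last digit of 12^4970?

Last digits of 2^n: 2, 4, 8, 6 (period 4).
4970 mod 4 = 2, so the last digit matches 2^2 = 4.

4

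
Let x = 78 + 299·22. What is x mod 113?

102

299·22 = 6578.
6578 = 58·113 + 24, so 6578 mod 113 = 24.
(78 + 24) mod 113 = 102.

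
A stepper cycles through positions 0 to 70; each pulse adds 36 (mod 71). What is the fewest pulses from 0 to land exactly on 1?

2

71 = 1·36 + 35
36 = 1·35 + 1
35 = 35·1 + 0
Back-substituting gives 36·2 ≡ 1 (mod 71).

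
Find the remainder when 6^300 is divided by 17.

13

Successive squares of 6 mod 17: 6^1≡6, 6^2≡2, 6^4≡4, 6^8≡16, 6^16≡1, 6^32≡1, 6^64≡1, 6^128≡1, 6^256≡1.
Since 300 = 4 + 8 + 32 + 256 in binary, 6^300 ≡ 4·16·1·1 ≡ 13 (mod 17).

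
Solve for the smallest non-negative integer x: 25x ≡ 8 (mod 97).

43

25⁻¹ ≡ 66 (mod 97) because 25·66 = 1650 = 17·97 + 1.
So x ≡ 66·8 = 528 ≡ 43 (mod 97).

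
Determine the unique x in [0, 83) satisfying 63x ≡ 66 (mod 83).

The inverse of 63 mod 83 is 29 (since 63·29 = 1827 ≡ 1).
So x ≡ 29·66 = 1914 ≡ 5 (mod 83).
Check: 63·5 = 315 = 3·83 + 66.

5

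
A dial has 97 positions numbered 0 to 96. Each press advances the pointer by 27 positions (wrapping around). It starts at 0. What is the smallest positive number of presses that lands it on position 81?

3

The inverse of 27 mod 97 is 18 (since 27·18 = 486 ≡ 1).
So x ≡ 18·81 = 1458 ≡ 3 (mod 97).
Check: 27·3 = 81 = 0·97 + 81.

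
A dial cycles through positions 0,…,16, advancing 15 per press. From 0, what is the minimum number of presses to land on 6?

14

15⁻¹ ≡ 8 (mod 17) because 15·8 = 120 = 7·17 + 1.
Multiplying both sides by 8: x ≡ 8·6 = 48 ≡ 14 (mod 17).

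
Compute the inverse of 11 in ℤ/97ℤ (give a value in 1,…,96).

53

11·53 = 583 = 6·97 + 1, so 11⁻¹ ≡ 53 (mod 97).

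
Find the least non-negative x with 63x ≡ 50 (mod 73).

68

63⁻¹ ≡ 51 (mod 73) because 63·51 = 3213 = 44·73 + 1.
Multiplying both sides by 51: x ≡ 51·50 = 2550 ≡ 68 (mod 73).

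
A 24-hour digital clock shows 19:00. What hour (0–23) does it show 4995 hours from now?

4995 − 208·24 = 3, so 4995 ≡ 3 (mod 24).
(19 + 3) mod 24 = 22.

22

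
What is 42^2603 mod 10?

Powers of 2 mod 10 repeat with period 4: 2, 4, 8, 6.
2603 leaves remainder 3 on division by 4, so 42^2603 ends in 8.

8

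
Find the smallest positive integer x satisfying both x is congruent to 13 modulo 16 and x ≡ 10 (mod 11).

109

x ≡ 10 (mod 11) gives x ∈ {10, 21, 32, 43, 54, 65, 76, 87, …}.
The first of these with x mod 16 = 13 is 109.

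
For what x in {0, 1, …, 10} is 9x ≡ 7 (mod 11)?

2

9⁻¹ ≡ 5 (mod 11) because 9·5 = 45 = 4·11 + 1.
So x ≡ 5·7 = 35 ≡ 2 (mod 11).
Check: 9·2 = 18 = 1·11 + 7.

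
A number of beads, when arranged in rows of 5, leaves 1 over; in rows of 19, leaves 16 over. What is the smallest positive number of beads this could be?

16

x ≡ 1 (mod 5) gives x ∈ {1, 6, 11, 16}.
The first of these with x mod 19 = 16 is 16.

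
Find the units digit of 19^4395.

9

Powers of 9 mod 10 repeat with period 2: 9, 1.
4395 leaves remainder 1 on division by 2, so 19^4395 ends in 9.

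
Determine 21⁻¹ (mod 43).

21·41 = 861 = 20·43 + 1, so 21⁻¹ ≡ 41 (mod 43).

41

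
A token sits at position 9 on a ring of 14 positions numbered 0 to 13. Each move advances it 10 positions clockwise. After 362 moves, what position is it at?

362·10 = 3620.
Dividing 3620 by 14 gives quotient 258 and remainder 8.
(9 + 8) mod 14 = 3.

3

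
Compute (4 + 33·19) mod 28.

33·19 = 627.
627 − 22·28 = 11, so 627 ≡ 11 (mod 28).
(4 + 11) mod 28 = 15.

15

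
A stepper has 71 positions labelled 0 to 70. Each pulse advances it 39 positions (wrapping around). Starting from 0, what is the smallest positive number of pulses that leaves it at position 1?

51

39·51 = 1989 = 28·71 + 1, so 39⁻¹ ≡ 51 (mod 71).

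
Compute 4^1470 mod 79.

62

By repeated squaring mod 79: 4^1≡4, 4^2≡16, 4^4≡19, 4^8≡45, 4^16≡50, 4^32≡51, 4^64≡73, 4^128≡36, 4^256≡32, 4^512≡76, 4^1024≡9.
Since 1470 = 2 + 4 + 8 + 16 + 32 + 128 + 256 + 1024 in binary, 4^1470 ≡ 16·19·45·50·51·36·32·9 ≡ 62 (mod 79).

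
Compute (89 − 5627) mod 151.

Dividing 5627 by 151 gives quotient 37 and remainder 40.
(89 − 40) mod 151 = 49.

49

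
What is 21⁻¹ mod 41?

41 = 1·21 + 20
21 = 1·20 + 1
20 = 20·1 + 0
Back-substituting gives 21·2 ≡ 1 (mod 41).

2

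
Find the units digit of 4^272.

6

The units digit of 4^n cycles with period 2: 4, 6, …
272 leaves remainder 0 on division by 2, so 4^272 ends in 6.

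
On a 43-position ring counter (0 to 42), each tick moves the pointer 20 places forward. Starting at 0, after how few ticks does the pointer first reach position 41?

20⁻¹ ≡ 28 (mod 43) because 20·28 = 560 = 13·43 + 1.
So x ≡ 28·41 = 1148 ≡ 30 (mod 43).
Check: 20·30 = 600 = 13·43 + 41.

30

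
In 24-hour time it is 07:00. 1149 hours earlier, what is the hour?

10

1149 = 47·24 + 21, so 1149 mod 24 = 21.
(7 − 21) mod 24 = 10.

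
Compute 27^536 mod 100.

61

By repeated squaring mod 100: 27^1≡27, 27^2≡29, 27^4≡41, 27^8≡81, 27^16≡61, 27^32≡21, 27^64≡41, 27^128≡81, 27^256≡61, 27^512≡21.
536 = 8 + 16 + 512, so 27^536 ≡ 81·61·21 ≡ 61 (mod 100).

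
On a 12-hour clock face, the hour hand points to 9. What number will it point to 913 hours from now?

10

913 − 76·12 = 1, so 913 ≡ 1 (mod 12).
9 + 1 → 10 on a 12-hour dial.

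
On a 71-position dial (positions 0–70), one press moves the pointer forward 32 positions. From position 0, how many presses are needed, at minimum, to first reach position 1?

20

71 = 2·32 + 7
32 = 4·7 + 4
7 = 1·4 + 3
4 = 1·3 + 1
3 = 3·1 + 0
Back-substituting gives 32·20 ≡ 1 (mod 71).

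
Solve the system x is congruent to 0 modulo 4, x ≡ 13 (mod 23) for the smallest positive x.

Since 23·3 ≡ 1 (mod 4), take x = 13 + 23·((0−13)·3 mod 4) = 13 + 23·1 = 36.
Check: 36 mod 4 = 0, 36 mod 23 = 13.

36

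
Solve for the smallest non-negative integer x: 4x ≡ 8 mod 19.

The inverse of 4 mod 19 is 5 (since 4·5 = 20 ≡ 1).
So x ≡ 5·8 = 40 ≡ 2 (mod 19).
Check: 4·2 = 8 = 0·19 + 8.

2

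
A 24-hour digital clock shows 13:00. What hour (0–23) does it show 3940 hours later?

17

3940 − 164·24 = 4, so 3940 ≡ 4 (mod 24).
(13 + 4) mod 24 = 17.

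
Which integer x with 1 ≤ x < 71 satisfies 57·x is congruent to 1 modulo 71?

57·5 = 285 = 4·71 + 1, so 57⁻¹ ≡ 5 (mod 71).

5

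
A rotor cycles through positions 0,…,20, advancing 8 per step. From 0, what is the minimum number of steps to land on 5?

19

8⁻¹ ≡ 8 (mod 21) because 8·8 = 64 = 3·21 + 1.
So x ≡ 8·5 = 40 ≡ 19 (mod 21).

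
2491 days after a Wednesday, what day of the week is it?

Tuesday

Dividing 2491 by 7 gives quotient 355 and remainder 6.
Wednesday + 6 days → Tuesday.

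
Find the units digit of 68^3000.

Powers of 8 mod 10 repeat with period 4: 8, 4, 2, 6.
3000 mod 4 = 0, so the last digit matches 8^4 = 6.

6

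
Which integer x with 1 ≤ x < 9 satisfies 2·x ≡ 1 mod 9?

5

9 = 4·2 + 1
2 = 2·1 + 0
Back-substituting gives 2·5 ≡ 1 (mod 9).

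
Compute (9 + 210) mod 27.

Dividing 210 by 27 gives quotient 7 and remainder 21.
(9 + 21) mod 27 = 3.

3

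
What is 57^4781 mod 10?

Last digits of 7^n: 7, 9, 3, 1 (period 4).
4781 mod 4 = 1, so the last digit matches 7^1 = 7.

7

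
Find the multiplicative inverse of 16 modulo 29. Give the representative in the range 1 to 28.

20

16·20 = 320 = 11·29 + 1, so 16⁻¹ ≡ 20 (mod 29).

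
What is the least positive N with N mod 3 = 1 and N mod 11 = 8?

x ≡ 1 (mod 3) gives x ∈ {1, 4, 7, 10, 13, 16, 19}.
The first of these with x mod 11 = 8 is 19.

19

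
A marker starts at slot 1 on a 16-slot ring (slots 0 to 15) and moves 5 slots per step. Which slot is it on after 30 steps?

30·5 = 150.
150 − 9·16 = 6, so 150 ≡ 6 (mod 16).
(1 + 6) mod 16 = 7.

7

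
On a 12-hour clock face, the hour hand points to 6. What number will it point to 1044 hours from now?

6

Dividing 1044 by 12 gives quotient 87 and remainder 0.
6 + 0 → 6 on a 12-hour dial.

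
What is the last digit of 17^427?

3

The units digit of 17^n cycles with period 4: 7, 9, 3, 1, …
427 leaves remainder 3 on division by 4, so 17^427 ends in 3.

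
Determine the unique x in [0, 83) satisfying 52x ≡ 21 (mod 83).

The inverse of 52 mod 83 is 8 (since 52·8 = 416 ≡ 1).
So x ≡ 8·21 = 168 ≡ 2 (mod 83).

2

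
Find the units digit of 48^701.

8

Powers of 8 mod 10 repeat with period 4: 8, 4, 2, 6.
701 leaves remainder 1 on division by 4, so 48^701 ends in 8.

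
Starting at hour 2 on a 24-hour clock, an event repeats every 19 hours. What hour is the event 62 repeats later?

62·19 = 1178.
Dividing 1178 by 24 gives quotient 49 and remainder 2.
(2 + 2) mod 24 = 4.

4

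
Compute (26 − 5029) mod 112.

37

5029 mod 112 = 101 (since 44·112 = 4928).
(26 − 101) mod 112 = 37.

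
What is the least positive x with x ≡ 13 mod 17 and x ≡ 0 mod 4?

64

Since 4·13 ≡ 1 (mod 17), take x = 0 + 4·((13−0)·13 mod 17) = 0 + 4·16 = 64.
Check: 64 mod 17 = 13, 64 mod 4 = 0.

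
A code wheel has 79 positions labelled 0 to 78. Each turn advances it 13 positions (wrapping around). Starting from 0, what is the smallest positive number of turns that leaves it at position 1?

73

13·73 = 949 = 12·79 + 1, so 13⁻¹ ≡ 73 (mod 79).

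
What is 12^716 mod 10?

6

Last digits of 2^n: 2, 4, 8, 6 (period 4).
716 mod 4 = 0, so the last digit matches 2^4 = 6.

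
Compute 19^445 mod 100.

99

Successive squares of 19 mod 100: 19^1≡19, 19^2≡61, 19^4≡21, 19^8≡41, 19^16≡81, 19^32≡61, 19^64≡21, 19^128≡41, 19^256≡81.
Since 445 = 1 + 4 + 8 + 16 + 32 + 128 + 256 in binary, 19^445 ≡ 19·21·41·81·61·41·81 ≡ 99 (mod 100).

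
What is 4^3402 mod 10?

6

Powers of 4 mod 10 repeat with period 2: 4, 6.
3402 mod 2 = 0, so the last digit matches 4^2 = 6.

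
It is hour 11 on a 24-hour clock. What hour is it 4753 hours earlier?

4753 mod 24 = 1 (since 198·24 = 4752).
(11 − 1) mod 24 = 10.

10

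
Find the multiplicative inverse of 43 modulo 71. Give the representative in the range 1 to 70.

38

43·38 = 1634 = 23·71 + 1, so 43⁻¹ ≡ 38 (mod 71).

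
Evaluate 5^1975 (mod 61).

48

Square-and-reduce mod 61: 5^1≡5, 5^2≡25, 5^4≡15, 5^8≡42, 5^16≡56, 5^32≡25, 5^64≡15, 5^128≡42, 5^256≡56, 5^512≡25, 5^1024≡15.
1975 = 1 + 2 + 4 + 16 + 32 + 128 + 256 + 512 + 1024, so 5^1975 ≡ 5·25·15·56·25·42·56·25·15 ≡ 48 (mod 61).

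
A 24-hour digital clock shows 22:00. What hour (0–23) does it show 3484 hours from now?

3484 − 145·24 = 4, so 3484 ≡ 4 (mod 24).
(22 + 4) mod 24 = 2.

2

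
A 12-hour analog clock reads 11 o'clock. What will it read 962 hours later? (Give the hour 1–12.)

1

Dividing 962 by 12 gives quotient 80 and remainder 2.
11 + 2 → 1 on a 12-hour dial.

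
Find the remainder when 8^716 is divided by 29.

23

Square-and-reduce mod 29: 8^1≡8, 8^2≡6, 8^4≡7, 8^8≡20, 8^16≡23, 8^32≡7, 8^64≡20, 8^128≡23, 8^256≡7, 8^512≡20.
Since 716 = 4 + 8 + 64 + 128 + 512 in binary, 8^716 ≡ 7·20·20·23·20 ≡ 23 (mod 29).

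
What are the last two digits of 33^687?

Square-and-reduce mod 100: 33^1≡33, 33^2≡89, 33^4≡21, 33^8≡41, 33^16≡81, 33^32≡61, 33^64≡21, 33^128≡41, 33^256≡81, 33^512≡61.
Since 687 = 1 + 2 + 4 + 8 + 32 + 128 + 512 in binary, 33^687 ≡ 33·89·21·41·61·41·61 ≡ 77 (mod 100).

77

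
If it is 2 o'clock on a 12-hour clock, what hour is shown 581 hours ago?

9

Dividing 581 by 12 gives quotient 48 and remainder 5.
2 − 5 → 9 on a 12-hour dial.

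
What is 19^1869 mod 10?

Last digits of 9^n: 9, 1 (period 2).
1869 leaves remainder 1 on division by 2, so 19^1869 ends in 9.

9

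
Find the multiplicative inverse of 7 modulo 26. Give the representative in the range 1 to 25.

15

7·15 = 105 = 4·26 + 1, so 7⁻¹ ≡ 15 (mod 26).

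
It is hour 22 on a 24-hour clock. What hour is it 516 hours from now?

516 = 21·24 + 12, so 516 mod 24 = 12.
(22 + 12) mod 24 = 10.

10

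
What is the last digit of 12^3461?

2

Powers of 2 mod 10 repeat with period 4: 2, 4, 8, 6.
3461 leaves remainder 1 on division by 4, so 12^3461 ends in 2.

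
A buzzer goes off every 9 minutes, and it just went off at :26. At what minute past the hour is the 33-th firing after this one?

33·9 = 297.
297 mod 60 = 57 (since 4·60 = 240).
(26 + 57) mod 60 = 23.

23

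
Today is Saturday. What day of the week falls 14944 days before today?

Sunday

Dividing 14944 by 7 gives quotient 2134 and remainder 6.
Saturday − 6 days → Sunday.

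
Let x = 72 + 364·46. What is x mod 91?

364·46 = 16744.
16744 − 184·91 = 0, so 16744 ≡ 0 (mod 91).
(72 + 0) mod 91 = 72.

72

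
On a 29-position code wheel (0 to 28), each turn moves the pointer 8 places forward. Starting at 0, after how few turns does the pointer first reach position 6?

8

The inverse of 8 mod 29 is 11 (since 8·11 = 88 ≡ 1).
So x ≡ 11·6 = 66 ≡ 8 (mod 29).
Check: 8·8 = 64 = 2·29 + 6.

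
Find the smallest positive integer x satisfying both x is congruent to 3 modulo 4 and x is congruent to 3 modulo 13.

x ≡ 3 (mod 4) gives x ∈ {3}.
The first of these with x mod 13 = 3 is 3.

3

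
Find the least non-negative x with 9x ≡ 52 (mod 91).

9⁻¹ ≡ 81 (mod 91) because 9·81 = 729 = 8·91 + 1.
So x ≡ 81·52 = 4212 ≡ 26 (mod 91).

26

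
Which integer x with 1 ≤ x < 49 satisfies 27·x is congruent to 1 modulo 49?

49 = 1·27 + 22
27 = 1·22 + 5
22 = 4·5 + 2
5 = 2·2 + 1
2 = 2·1 + 0
Back-substituting gives 27·20 ≡ 1 (mod 49).

20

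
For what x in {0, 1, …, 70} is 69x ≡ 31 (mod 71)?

20

69⁻¹ ≡ 35 (mod 71) because 69·35 = 2415 = 34·71 + 1.
Multiplying both sides by 35: x ≡ 35·31 = 1085 ≡ 20 (mod 71).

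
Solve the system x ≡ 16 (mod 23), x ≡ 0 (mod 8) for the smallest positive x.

16

x ≡ 0 (mod 8) gives x ∈ {0, 8, 16}.
The first of these with x mod 23 = 16 is 16.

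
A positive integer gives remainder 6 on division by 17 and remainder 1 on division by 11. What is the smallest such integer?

23

Since 11·14 ≡ 1 (mod 17), take x = 1 + 11·((6−1)·14 mod 17) = 1 + 11·2 = 23.
Check: 23 mod 17 = 6, 23 mod 11 = 1.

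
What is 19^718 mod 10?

1

Powers of 9 mod 10 repeat with period 2: 9, 1.
718 mod 2 = 0, so the last digit matches 9^2 = 1.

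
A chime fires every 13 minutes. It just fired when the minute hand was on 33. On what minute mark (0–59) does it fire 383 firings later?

32

383·13 = 4979.
4979 mod 60 = 59 (since 82·60 = 4920).
(33 + 59) mod 60 = 32.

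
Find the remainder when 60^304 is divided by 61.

1

Square-and-reduce mod 61: 60^1≡60, 60^2≡1, 60^4≡1, 60^8≡1, 60^16≡1, 60^32≡1, 60^64≡1, 60^128≡1, 60^256≡1.
304 = 16 + 32 + 256, so 60^304 ≡ 1·1·1 ≡ 1 (mod 61).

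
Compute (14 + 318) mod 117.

98

Dividing 318 by 117 gives quotient 2 and remainder 84.
(14 + 84) mod 117 = 98.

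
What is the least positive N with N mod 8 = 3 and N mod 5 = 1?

x ≡ 1 (mod 5) gives x ∈ {1, 6, 11}.
The first of these with x mod 8 = 3 is 11.

11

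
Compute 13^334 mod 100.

89

By repeated squaring mod 100: 13^1≡13, 13^2≡69, 13^4≡61, 13^8≡21, 13^16≡41, 13^32≡81, 13^64≡61, 13^128≡21, 13^256≡41.
Since 334 = 2 + 4 + 8 + 64 + 256 in binary, 13^334 ≡ 69·61·21·61·41 ≡ 89 (mod 100).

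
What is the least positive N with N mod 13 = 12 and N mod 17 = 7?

194

Since 17·10 ≡ 1 (mod 13), take x = 7 + 17·((12−7)·10 mod 13) = 7 + 17·11 = 194.
Check: 194 mod 13 = 12, 194 mod 17 = 7.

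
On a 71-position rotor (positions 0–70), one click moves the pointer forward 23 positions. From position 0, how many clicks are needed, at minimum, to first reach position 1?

34

23·34 = 782 = 11·71 + 1, so 23⁻¹ ≡ 34 (mod 71).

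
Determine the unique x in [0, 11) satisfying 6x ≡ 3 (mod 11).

6

6⁻¹ ≡ 2 (mod 11) because 6·2 = 12 = 1·11 + 1.
So x ≡ 2·3 = 6 ≡ 6 (mod 11).
Check: 6·6 = 36 = 3·11 + 3.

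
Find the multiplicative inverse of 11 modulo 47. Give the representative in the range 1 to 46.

11·30 = 330 = 7·47 + 1, so 11⁻¹ ≡ 30 (mod 47).

30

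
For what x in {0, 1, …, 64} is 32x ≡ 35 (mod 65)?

The inverse of 32 mod 65 is 63 (since 32·63 = 2016 ≡ 1).
Multiplying both sides by 63: x ≡ 63·35 = 2205 ≡ 60 (mod 65).

60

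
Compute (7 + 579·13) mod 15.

4

579·13 = 7527.
Dividing 7527 by 15 gives quotient 501 and remainder 12.
(7 + 12) mod 15 = 4.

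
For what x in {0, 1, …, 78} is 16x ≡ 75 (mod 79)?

59

The inverse of 16 mod 79 is 5 (since 16·5 = 80 ≡ 1).
Multiplying both sides by 5: x ≡ 5·75 = 375 ≡ 59 (mod 79).
Check: 16·59 = 944 = 11·79 + 75.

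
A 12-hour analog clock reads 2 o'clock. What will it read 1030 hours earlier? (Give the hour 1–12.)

1030 = 85·12 + 10, so 1030 mod 12 = 10.
2 − 10 → 4 on a 12-hour dial.

4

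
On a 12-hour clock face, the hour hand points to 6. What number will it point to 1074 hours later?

12

1074 mod 12 = 6 (since 89·12 = 1068).
6 + 6 → 12 on a 12-hour dial.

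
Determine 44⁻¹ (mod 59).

59 = 1·44 + 15
44 = 2·15 + 14
15 = 1·14 + 1
14 = 14·1 + 0
Back-substituting gives 44·55 ≡ 1 (mod 59).

55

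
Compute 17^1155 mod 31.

30

By repeated squaring mod 31: 17^1≡17, 17^2≡10, 17^4≡7, 17^8≡18, 17^16≡14, 17^32≡10, 17^64≡7, 17^128≡18, 17^256≡14, 17^512≡10, 17^1024≡7.
Since 1155 = 1 + 2 + 128 + 1024 in binary, 17^1155 ≡ 17·10·18·7 ≡ 30 (mod 31).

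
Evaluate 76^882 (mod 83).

16

By repeated squaring mod 83: 76^1≡76, 76^2≡49, 76^4≡77, 76^8≡36, 76^16≡51, 76^32≡28, 76^64≡37, 76^128≡41, 76^256≡21, 76^512≡26.
Since 882 = 2 + 16 + 32 + 64 + 256 + 512 in binary, 76^882 ≡ 49·51·28·37·21·26 ≡ 16 (mod 83).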